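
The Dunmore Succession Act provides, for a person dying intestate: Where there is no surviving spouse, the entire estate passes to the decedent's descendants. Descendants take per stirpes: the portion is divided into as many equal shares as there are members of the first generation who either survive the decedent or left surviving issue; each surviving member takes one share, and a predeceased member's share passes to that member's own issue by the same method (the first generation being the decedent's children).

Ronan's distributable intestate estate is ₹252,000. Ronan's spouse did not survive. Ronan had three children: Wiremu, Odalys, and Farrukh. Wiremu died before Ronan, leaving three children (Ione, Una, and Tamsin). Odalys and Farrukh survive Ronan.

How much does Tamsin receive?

The entire ₹252,000 passes to the descendants.
That amount (₹252,000) is divided into 3 shares of ₹84,000: Odalys and Farrukh each take ₹84,000; Wiremu's ₹84,000 share passes to Wiremu's issue.
Wiremu's share (₹84,000) is divided into 3 shares of ₹28,000: Ione, Una, and Tamsin each take ₹28,000.

Tamsin receives ₹28,000.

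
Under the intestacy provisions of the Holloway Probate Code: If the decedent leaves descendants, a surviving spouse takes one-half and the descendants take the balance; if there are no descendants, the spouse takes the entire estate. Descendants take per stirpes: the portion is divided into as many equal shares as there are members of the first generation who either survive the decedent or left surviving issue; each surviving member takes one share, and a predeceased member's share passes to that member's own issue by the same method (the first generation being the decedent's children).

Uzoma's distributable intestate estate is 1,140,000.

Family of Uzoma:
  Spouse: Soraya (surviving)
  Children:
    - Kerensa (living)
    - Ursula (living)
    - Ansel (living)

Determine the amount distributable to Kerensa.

Soraya takes one-half of 1,140,000 = 570,000. The remaining 570,000 passes to the descendants.
The descendants' portion (570,000) is divided into 3 shares of 190,000: Kerensa, Ursula, and Ansel each take 190,000.

Kerensa receives 190,000.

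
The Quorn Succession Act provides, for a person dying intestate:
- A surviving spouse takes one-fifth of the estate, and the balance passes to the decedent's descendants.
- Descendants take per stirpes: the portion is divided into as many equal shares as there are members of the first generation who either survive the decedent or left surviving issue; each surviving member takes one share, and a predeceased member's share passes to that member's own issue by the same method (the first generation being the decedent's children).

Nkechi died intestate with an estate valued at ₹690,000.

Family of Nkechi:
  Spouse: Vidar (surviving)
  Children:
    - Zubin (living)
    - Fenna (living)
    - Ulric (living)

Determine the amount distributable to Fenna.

Vidar takes one-fifth of ₹690,000 = ₹138,000. The remaining ₹552,000 passes to the descendants.
The descendants' portion (₹552,000) is divided into 3 shares of ₹184,000: Zubin, Fenna, and Ulric each take ₹184,000.

Fenna receives ₹184,000.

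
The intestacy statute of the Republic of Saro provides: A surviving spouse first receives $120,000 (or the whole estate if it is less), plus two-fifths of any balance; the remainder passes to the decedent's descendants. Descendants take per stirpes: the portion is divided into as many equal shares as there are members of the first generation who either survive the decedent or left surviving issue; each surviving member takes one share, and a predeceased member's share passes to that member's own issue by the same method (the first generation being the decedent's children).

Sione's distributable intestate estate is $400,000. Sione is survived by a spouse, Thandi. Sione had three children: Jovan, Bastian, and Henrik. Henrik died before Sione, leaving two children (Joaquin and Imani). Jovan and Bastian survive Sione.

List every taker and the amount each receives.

Thandi: $232,000; Jovan: $56,000; Bastian: $56,000; Joaquin: $28,000; Imani: $28,000

Thandi first takes $120,000, leaving a balance of $280,000. Thandi then takes two-fifths of the balance ($112,000), for a total of $232,000. The remaining $168,000 passes to the descendants.
The descendants' portion ($168,000) is divided into 3 shares of $56,000: Jovan and Bastian each take $56,000; Henrik's $56,000 share passes to Henrik's issue.
Henrik's share ($56,000) is divided into 2 shares of $28,000: Joaquin and Imani each take $28,000.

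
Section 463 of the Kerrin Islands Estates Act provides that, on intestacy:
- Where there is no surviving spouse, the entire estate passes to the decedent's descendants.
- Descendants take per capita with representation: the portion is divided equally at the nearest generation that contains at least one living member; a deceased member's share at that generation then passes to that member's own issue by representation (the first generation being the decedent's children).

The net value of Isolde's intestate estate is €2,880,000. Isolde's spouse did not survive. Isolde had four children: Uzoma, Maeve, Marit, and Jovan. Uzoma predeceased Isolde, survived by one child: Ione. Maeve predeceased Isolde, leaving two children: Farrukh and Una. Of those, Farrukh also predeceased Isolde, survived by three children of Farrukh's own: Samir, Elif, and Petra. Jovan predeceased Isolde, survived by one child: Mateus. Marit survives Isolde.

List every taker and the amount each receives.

Ione: €720,000; Samir: €120,000; Elif: €120,000; Petra: €120,000; Una: €360,000; Marit: €720,000; Mateus: €720,000

The entire €2,880,000 passes to the descendants.
That amount (€2,880,000) is divided into 4 shares of €720,000: Marit takes €720,000; Uzoma's €720,000 share passes to Uzoma's issue; Maeve's €720,000 share passes to Maeve's issue; Jovan's €720,000 share passes to Jovan's issue.
Uzoma's share (€720,000) passes entirely to Ione.
Maeve's share (€720,000) is divided into 2 shares of €360,000: Una takes €360,000; Farrukh's €360,000 share passes to Farrukh's issue.
Farrukh's share (€360,000) is divided into 3 shares of €120,000: Samir, Elif, and Petra each take €120,000.
Jovan's share (€720,000) passes entirely to Mateus.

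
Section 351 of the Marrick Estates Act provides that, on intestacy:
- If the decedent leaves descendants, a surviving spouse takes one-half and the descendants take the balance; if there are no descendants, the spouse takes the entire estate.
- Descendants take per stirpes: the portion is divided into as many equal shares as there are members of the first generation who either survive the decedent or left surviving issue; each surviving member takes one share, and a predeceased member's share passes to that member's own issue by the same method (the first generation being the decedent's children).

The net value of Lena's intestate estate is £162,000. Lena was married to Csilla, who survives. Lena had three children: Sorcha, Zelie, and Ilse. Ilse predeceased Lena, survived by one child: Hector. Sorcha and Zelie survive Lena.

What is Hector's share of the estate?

Csilla takes one-half of £162,000 = £81,000. The remaining £81,000 passes to the descendants.
The descendants' portion (£81,000) is divided into 3 shares of £27,000: Sorcha and Zelie each take £27,000; Ilse's £27,000 share passes to Ilse's issue.
Ilse's share (£27,000) passes entirely to Hector.

Hector receives £27,000.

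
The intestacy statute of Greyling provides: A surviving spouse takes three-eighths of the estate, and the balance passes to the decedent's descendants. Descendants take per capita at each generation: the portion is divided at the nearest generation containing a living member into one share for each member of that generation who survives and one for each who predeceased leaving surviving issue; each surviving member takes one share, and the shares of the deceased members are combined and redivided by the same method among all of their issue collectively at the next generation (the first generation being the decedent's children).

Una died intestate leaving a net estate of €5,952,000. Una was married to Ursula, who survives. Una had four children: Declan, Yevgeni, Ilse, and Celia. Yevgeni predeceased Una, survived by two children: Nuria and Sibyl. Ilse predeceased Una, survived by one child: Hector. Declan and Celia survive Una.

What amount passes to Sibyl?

Sibyl receives €620,000.

Ursula takes three-eighths of €5,952,000 = €2,232,000. The remaining €3,720,000 passes to the descendants.
The descendants' portion (€3,720,000) is divided at the children's generation into 4 shares of €930,000. Declan and Celia each take €930,000. The 2 shares of the deceased (Yevgeni and Ilse) are combined into a pool of €1,860,000.
That pool (€1,860,000) is divided at the grandchildren's generation equally among Nuria, Sibyl, and Hector: €620,000 each.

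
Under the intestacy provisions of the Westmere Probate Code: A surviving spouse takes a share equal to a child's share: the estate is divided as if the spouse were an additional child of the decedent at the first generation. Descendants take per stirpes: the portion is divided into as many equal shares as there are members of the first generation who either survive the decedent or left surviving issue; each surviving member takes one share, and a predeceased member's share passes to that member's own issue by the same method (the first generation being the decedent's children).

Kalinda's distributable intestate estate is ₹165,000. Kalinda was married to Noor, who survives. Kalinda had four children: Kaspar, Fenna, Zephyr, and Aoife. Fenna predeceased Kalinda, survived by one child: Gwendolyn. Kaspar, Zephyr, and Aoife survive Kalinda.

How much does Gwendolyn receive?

Gwendolyn receives ₹33,000.

The spouse counts as an additional share at the children's level, so there are 5 primary shares of ₹33,000. Noor takes one such share (₹33,000).
The children's combined portion (₹132,000) is divided into 4 shares of ₹33,000: Kaspar, Zephyr, and Aoife each take ₹33,000; Fenna's ₹33,000 share passes to Fenna's issue.
Fenna's share (₹33,000) passes entirely to Gwendolyn.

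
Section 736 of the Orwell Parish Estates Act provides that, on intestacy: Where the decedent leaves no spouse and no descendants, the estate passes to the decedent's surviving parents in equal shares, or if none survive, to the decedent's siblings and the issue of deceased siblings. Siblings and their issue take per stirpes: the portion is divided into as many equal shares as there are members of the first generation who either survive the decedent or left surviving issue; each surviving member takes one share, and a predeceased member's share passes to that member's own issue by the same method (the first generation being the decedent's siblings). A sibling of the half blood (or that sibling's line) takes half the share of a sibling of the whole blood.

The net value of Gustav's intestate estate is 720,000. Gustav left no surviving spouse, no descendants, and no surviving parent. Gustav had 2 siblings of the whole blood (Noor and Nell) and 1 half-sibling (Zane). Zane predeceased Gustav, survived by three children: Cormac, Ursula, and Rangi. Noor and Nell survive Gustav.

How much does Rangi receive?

Rangi receives 48,000.

The entire 720,000 passes to the siblings and their issue.
Counting each half-blood sibling's line as half a unit, there are 5/2 units in 720,000, so one unit is 288,000. Whole-blood lines (Noor and Nell) take 288,000 each; half-blood lines (Zane) take 144,000 each.
Zane's share (144,000) is divided into 3 shares of 48,000: Cormac, Ursula, and Rangi each take 48,000.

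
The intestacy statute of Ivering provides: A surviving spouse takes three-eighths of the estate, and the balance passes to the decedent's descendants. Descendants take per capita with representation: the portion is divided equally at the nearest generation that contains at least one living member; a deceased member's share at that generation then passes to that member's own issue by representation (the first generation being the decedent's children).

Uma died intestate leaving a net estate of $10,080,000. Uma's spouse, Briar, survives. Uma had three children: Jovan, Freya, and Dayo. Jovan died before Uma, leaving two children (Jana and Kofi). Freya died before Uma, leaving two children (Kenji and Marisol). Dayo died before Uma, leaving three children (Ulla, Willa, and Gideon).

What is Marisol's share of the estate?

Marisol receives $900,000.

Briar takes three-eighths of $10,080,000 = $3,780,000. The remaining $6,300,000 passes to the descendants.
No child survives, so the initial division is made at the grandchildren's generation.
The descendants' portion ($6,300,000) is divided into 7 shares of $900,000: Jana, Kofi, Kenji, Marisol, Ulla, Willa, and Gideon each take $900,000.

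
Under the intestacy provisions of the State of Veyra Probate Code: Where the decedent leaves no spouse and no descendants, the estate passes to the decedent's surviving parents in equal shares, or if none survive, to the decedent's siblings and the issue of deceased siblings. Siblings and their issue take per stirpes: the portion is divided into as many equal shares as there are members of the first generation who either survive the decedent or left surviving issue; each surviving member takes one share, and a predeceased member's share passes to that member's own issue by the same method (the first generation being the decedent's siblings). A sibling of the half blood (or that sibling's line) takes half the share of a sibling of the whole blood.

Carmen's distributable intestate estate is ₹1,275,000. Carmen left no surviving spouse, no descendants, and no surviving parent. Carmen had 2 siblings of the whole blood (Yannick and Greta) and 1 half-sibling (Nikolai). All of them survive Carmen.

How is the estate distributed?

Yannick: ₹510,000; Nikolai: ₹255,000; Greta: ₹510,000

The entire ₹1,275,000 passes to the siblings and their issue.
Counting each half-blood sibling's line as half a unit, there are 5/2 units in ₹1,275,000, so one unit is ₹510,000. Whole-blood lines (Yannick and Greta) take ₹510,000 each; half-blood lines (Nikolai) take ₹255,000 each.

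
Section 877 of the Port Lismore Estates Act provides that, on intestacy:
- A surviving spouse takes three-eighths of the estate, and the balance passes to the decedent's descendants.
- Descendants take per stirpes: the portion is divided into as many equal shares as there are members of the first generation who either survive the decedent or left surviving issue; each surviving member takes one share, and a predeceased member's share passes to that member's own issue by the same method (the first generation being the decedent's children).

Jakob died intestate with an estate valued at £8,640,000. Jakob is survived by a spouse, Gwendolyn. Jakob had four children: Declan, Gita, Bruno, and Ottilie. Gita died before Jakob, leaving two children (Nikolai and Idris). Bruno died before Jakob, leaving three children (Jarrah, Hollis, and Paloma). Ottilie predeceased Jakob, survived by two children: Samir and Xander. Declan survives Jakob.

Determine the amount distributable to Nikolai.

Gwendolyn takes three-eighths of £8,640,000 = £3,240,000. The remaining £5,400,000 passes to the descendants.
The descendants' portion (£5,400,000) is divided into 4 shares of £1,350,000: Declan takes £1,350,000; Gita's £1,350,000 share passes to Gita's issue; Bruno's £1,350,000 share passes to Bruno's issue; Ottilie's £1,350,000 share passes to Ottilie's issue.
Gita's share (£1,350,000) is divided into 2 shares of £675,000: Nikolai and Idris each take £675,000.
Bruno's share (£1,350,000) is divided into 3 shares of £450,000: Jarrah, Hollis, and Paloma each take £450,000.
Ottilie's share (£1,350,000) is divided into 2 shares of £675,000: Samir and Xander each take £675,000.

Nikolai receives £675,000.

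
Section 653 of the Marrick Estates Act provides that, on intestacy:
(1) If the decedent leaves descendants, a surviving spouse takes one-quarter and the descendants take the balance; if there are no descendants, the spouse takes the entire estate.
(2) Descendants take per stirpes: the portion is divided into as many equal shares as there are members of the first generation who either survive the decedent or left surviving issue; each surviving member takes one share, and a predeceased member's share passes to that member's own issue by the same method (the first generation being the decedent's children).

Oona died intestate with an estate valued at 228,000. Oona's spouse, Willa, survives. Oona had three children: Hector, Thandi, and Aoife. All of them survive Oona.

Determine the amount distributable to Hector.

Hector receives 57,000.

Willa takes one-quarter of 228,000 = 57,000. The remaining 171,000 passes to the descendants.
The descendants' portion (171,000) is divided into 3 shares of 57,000: Hector, Thandi, and Aoife each take 57,000.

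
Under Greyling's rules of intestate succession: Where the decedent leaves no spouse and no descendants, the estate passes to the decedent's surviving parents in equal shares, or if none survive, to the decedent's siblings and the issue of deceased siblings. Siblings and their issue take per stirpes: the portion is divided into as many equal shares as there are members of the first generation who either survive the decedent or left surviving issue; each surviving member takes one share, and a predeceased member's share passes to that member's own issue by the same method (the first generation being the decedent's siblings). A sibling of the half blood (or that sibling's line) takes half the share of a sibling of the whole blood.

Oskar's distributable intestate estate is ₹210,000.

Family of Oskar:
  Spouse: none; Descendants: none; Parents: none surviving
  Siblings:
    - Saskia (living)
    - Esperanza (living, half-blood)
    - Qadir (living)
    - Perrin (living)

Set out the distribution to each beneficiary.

Saskia: ₹60,000; Esperanza: ₹30,000; Qadir: ₹60,000; Perrin: ₹60,000

The entire ₹210,000 passes to the siblings and their issue.
Counting each half-blood sibling's line as half a unit, there are 7/2 units in ₹210,000, so one unit is ₹60,000. Whole-blood lines (Saskia, Qadir, and Perrin) take ₹60,000 each; half-blood lines (Esperanza) take ₹30,000 each.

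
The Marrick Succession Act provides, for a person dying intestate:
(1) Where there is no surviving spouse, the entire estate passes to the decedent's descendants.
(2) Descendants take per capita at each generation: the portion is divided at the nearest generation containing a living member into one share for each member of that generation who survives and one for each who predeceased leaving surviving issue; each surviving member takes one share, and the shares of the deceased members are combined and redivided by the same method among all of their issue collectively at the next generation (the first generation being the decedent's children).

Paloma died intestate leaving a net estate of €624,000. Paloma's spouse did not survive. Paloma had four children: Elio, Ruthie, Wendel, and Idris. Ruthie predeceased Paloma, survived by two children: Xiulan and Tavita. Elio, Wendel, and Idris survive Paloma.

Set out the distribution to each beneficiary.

Elio: €156,000; Xiulan: €78,000; Tavita: €78,000; Wendel: €156,000; Idris: €156,000

The entire €624,000 passes to the descendants.
That amount (€624,000) is divided at the children's generation into 4 shares of €156,000. Elio, Wendel, and Idris each take €156,000. The remaining share for the deceased Ruthie (€156,000) is carried to the next generation.
That pool (€156,000) is divided at the grandchildren's generation equally among Xiulan and Tavita: €78,000 each.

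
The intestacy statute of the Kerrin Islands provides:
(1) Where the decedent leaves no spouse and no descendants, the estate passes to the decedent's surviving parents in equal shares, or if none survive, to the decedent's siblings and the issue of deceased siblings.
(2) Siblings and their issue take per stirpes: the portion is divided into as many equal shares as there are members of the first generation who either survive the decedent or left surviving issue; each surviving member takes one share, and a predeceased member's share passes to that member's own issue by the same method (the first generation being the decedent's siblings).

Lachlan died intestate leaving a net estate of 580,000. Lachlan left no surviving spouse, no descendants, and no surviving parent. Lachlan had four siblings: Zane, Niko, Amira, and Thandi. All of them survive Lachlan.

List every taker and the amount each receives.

Zane: 145,000; Niko: 145,000; Amira: 145,000; Thandi: 145,000

The entire 580,000 passes to the siblings and their issue.
That amount (580,000) is divided into 4 shares of 145,000: Zane, Niko, Amira, and Thandi each take 145,000.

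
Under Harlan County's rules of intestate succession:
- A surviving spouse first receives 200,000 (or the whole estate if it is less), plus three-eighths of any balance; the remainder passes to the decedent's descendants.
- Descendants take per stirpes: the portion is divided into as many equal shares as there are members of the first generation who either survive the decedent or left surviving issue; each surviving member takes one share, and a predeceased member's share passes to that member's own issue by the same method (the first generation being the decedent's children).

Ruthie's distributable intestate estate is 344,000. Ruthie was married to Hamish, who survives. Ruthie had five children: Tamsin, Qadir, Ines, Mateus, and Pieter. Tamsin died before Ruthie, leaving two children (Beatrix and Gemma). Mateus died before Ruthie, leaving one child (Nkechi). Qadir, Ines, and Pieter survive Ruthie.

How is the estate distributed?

Hamish: 254,000; Beatrix: 9,000; Gemma: 9,000; Qadir: 18,000; Ines: 18,000; Nkechi: 18,000; Pieter: 18,000

Hamish first takes 200,000, leaving a balance of 144,000. Hamish then takes three-eighths of the balance (54,000), for a total of 254,000. The remaining 90,000 passes to the descendants.
The descendants' portion (90,000) is divided into 5 shares of 18,000: Qadir, Ines, and Pieter each take 18,000; Tamsin's 18,000 share passes to Tamsin's issue; Mateus's 18,000 share passes to Mateus's issue.
Tamsin's share (18,000) is divided into 2 shares of 9,000: Beatrix and Gemma each take 9,000.
Mateus's share (18,000) passes entirely to Nkechi.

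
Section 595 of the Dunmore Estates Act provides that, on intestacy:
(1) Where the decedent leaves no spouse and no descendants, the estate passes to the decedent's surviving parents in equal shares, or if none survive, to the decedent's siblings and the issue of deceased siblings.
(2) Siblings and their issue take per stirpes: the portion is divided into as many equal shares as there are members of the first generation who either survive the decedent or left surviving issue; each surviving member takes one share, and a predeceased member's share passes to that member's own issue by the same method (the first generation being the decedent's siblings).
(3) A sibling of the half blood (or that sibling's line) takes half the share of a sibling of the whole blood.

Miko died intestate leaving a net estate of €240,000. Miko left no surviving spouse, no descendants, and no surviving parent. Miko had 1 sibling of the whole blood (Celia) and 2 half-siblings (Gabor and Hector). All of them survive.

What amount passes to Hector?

The entire €240,000 passes to the siblings and their issue.
Counting each half-blood sibling's line as half a unit, there are 2 units in €240,000, so one unit is €120,000. Whole-blood lines (Celia) take €120,000 each; half-blood lines (Gabor and Hector) take €60,000 each.

Hector receives €60,000.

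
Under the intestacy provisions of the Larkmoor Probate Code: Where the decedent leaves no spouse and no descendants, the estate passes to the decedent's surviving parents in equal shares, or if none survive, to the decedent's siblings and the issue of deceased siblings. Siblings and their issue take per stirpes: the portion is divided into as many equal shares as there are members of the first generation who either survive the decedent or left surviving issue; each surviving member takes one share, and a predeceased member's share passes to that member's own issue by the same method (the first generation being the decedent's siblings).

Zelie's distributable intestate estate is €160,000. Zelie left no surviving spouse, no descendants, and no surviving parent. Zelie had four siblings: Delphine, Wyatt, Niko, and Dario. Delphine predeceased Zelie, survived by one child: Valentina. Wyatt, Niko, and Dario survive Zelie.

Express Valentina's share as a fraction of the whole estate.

Valentina receives 1/4 of the estate.

The entire €160,000 passes to the siblings and their issue.
That amount (€160,000) is divided into 4 shares of €40,000: Wyatt, Niko, and Dario each take €40,000; Delphine's €40,000 share passes to Delphine's issue.
Delphine's share (€40,000) passes entirely to Valentina.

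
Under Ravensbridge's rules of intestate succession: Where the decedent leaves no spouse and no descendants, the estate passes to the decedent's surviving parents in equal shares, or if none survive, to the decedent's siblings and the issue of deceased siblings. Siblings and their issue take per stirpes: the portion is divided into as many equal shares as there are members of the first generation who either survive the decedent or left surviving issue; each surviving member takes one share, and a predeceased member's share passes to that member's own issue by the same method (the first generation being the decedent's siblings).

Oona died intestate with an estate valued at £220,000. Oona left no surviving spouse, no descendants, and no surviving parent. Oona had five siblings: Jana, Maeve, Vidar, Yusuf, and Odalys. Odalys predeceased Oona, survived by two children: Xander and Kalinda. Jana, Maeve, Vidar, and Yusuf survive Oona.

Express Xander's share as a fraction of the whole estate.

Xander receives 1/10 of the estate.

The entire £220,000 passes to the siblings and their issue.
That amount (£220,000) is divided into 5 shares of £44,000: Jana, Maeve, Vidar, and Yusuf each take £44,000; Odalys's £44,000 share passes to Odalys's issue.
Odalys's share (£44,000) is divided into 2 shares of £22,000: Xander and Kalinda each take £22,000.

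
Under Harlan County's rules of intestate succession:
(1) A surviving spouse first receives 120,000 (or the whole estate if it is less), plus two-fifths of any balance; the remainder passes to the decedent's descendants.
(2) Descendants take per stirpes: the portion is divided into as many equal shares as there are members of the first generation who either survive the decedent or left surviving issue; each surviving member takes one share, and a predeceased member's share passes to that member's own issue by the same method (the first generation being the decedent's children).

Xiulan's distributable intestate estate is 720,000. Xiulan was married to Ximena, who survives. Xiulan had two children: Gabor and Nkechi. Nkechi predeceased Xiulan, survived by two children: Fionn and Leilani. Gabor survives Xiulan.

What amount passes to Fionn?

Fionn receives 90,000.

Ximena first takes 120,000, leaving a balance of 600,000. Ximena then takes two-fifths of the balance (240,000), for a total of 360,000. The remaining 360,000 passes to the descendants.
The descendants' portion (360,000) is divided into 2 shares of 180,000: Gabor takes 180,000; Nkechi's 180,000 share passes to Nkechi's issue.
Nkechi's share (180,000) is divided into 2 shares of 90,000: Fionn and Leilani each take 90,000.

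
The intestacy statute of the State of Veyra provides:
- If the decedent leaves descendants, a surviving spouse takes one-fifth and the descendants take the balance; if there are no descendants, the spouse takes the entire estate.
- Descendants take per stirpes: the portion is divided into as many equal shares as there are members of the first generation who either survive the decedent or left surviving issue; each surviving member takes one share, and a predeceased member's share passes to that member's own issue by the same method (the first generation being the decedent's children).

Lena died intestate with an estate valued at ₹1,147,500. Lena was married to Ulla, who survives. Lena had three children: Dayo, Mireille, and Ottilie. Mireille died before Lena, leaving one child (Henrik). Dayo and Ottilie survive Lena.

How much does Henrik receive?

Henrik receives ₹306,000.

Ulla takes one-fifth of ₹1,147,500 = ₹229,500. The remaining ₹918,000 passes to the descendants.
The descendants' portion (₹918,000) is divided into 3 shares of ₹306,000: Dayo and Ottilie each take ₹306,000; Mireille's ₹306,000 share passes to Mireille's issue.
Mireille's share (₹306,000) passes entirely to Henrik.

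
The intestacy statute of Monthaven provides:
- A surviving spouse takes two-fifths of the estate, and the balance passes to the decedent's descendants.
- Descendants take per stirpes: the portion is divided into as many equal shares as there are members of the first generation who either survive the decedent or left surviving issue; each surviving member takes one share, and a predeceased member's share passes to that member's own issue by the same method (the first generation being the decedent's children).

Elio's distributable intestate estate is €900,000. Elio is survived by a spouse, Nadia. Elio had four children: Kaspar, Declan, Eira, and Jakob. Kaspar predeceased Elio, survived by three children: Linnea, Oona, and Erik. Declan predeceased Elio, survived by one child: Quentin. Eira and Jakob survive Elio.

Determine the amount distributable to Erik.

Erik receives €45,000.

Nadia takes two-fifths of €900,000 = €360,000. The remaining €540,000 passes to the descendants.
The descendants' portion (€540,000) is divided into 4 shares of €135,000: Eira and Jakob each take €135,000; Kaspar's €135,000 share passes to Kaspar's issue; Declan's €135,000 share passes to Declan's issue.
Kaspar's share (€135,000) is divided into 3 shares of €45,000: Linnea, Oona, and Erik each take €45,000.
Declan's share (€135,000) passes entirely to Quentin.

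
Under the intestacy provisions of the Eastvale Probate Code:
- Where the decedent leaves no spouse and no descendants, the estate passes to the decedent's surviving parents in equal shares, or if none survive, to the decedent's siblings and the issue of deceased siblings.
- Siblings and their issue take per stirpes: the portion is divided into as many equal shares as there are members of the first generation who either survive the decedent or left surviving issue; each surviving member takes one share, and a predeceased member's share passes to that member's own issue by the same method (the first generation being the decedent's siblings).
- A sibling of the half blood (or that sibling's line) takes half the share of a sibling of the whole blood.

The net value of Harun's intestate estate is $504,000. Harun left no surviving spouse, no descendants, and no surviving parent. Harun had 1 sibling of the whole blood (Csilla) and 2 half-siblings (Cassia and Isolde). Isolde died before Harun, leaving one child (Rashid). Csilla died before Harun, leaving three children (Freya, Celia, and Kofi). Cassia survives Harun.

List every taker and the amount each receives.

The entire $504,000 passes to the siblings and their issue.
Counting each half-blood sibling's line as half a unit, there are 2 units in $504,000, so one unit is $252,000. Whole-blood lines (Csilla) take $252,000 each; half-blood lines (Cassia and Isolde) take $126,000 each.
Isolde's share ($126,000) passes entirely to Rashid.
Csilla's share ($252,000) is divided into 3 shares of $84,000: Freya, Celia, and Kofi each take $84,000.

Cassia: $126,000; Rashid: $126,000; Freya: $84,000; Celia: $84,000; Kofi: $84,000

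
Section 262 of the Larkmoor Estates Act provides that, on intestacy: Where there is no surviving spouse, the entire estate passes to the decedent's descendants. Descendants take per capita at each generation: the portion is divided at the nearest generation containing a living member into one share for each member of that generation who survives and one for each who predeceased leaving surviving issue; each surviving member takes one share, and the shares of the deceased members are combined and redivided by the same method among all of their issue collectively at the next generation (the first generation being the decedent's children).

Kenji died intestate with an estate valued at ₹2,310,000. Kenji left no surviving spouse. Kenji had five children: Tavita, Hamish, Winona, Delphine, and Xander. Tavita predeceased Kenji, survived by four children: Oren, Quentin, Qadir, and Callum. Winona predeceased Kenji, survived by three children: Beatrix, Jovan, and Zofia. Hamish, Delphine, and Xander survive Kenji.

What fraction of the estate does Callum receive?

Callum receives 2/35 of the estate.

The entire ₹2,310,000 passes to the descendants.
That amount (₹2,310,000) is divided at the children's generation into 5 shares of ₹462,000. Hamish, Delphine, and Xander each take ₹462,000. The 2 shares of the deceased (Tavita and Winona) are combined into a pool of ₹924,000.
That pool (₹924,000) is divided at the grandchildren's generation equally among Oren, Quentin, Qadir, Callum, Beatrix, Jovan, and Zofia: ₹132,000 each.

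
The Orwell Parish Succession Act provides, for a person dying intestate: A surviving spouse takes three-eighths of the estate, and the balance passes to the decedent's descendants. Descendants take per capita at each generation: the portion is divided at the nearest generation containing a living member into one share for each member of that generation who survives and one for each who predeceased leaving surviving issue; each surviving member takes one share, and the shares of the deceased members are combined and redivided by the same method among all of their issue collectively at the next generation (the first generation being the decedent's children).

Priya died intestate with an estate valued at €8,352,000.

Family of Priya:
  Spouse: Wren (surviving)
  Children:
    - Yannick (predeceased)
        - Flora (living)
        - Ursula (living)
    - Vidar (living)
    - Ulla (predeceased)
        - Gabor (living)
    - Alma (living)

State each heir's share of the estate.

Wren takes three-eighths of €8,352,000 = €3,132,000. The remaining €5,220,000 passes to the descendants.
The descendants' portion (€5,220,000) is divided at the children's generation into 4 shares of €1,305,000. Vidar and Alma each take €1,305,000. The 2 shares of the deceased (Yannick and Ulla) are combined into a pool of €2,610,000.
That pool (€2,610,000) is divided at the grandchildren's generation equally among Flora, Ursula, and Gabor: €870,000 each.

Wren: €3,132,000; Flora: €870,000; Ursula: €870,000; Vidar: €1,305,000; Gabor: €870,000; Alma: €1,305,000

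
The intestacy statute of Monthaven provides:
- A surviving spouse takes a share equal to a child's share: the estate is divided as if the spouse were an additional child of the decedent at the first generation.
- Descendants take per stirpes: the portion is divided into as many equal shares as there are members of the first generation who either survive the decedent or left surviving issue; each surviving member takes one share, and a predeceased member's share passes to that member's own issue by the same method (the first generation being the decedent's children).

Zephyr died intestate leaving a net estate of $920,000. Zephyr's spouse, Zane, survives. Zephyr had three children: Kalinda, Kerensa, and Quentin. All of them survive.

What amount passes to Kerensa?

Kerensa receives $230,000.

The spouse counts as an additional share at the children's level, so there are 4 primary shares of $230,000. Zane takes one such share ($230,000).
The children's combined portion ($690,000) is divided into 3 shares of $230,000: Kalinda, Kerensa, and Quentin each take $230,000.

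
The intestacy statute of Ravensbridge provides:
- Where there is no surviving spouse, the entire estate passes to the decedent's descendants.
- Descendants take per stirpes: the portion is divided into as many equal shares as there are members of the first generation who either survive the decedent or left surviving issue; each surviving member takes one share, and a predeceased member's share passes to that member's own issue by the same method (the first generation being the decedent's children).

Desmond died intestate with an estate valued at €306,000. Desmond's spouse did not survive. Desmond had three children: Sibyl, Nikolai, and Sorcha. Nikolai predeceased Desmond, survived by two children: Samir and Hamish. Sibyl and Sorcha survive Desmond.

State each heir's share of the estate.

Sibyl: €102,000; Samir: €51,000; Hamish: €51,000; Sorcha: €102,000

The entire €306,000 passes to the descendants.
That amount (€306,000) is divided into 3 shares of €102,000: Sibyl and Sorcha each take €102,000; Nikolai's €102,000 share passes to Nikolai's issue.
Nikolai's share (€102,000) is divided into 2 shares of €51,000: Samir and Hamish each take €51,000.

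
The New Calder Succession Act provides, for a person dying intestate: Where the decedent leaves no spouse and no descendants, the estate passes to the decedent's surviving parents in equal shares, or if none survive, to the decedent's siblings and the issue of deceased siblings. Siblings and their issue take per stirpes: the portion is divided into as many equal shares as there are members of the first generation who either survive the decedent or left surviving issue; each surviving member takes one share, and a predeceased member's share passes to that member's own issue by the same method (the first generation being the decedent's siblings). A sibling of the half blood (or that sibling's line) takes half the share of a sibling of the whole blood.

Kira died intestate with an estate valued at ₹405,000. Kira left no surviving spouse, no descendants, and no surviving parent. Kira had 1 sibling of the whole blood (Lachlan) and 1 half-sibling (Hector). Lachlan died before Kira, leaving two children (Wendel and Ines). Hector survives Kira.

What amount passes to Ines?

The entire ₹405,000 passes to the siblings and their issue.
Counting each half-blood sibling's line as half a unit, there are 3/2 units in ₹405,000, so one unit is ₹270,000. Whole-blood lines (Lachlan) take ₹270,000 each; half-blood lines (Hector) take ₹135,000 each.
Lachlan's share (₹270,000) is divided into 2 shares of ₹135,000: Wendel and Ines each take ₹135,000.

Ines receives ₹135,000.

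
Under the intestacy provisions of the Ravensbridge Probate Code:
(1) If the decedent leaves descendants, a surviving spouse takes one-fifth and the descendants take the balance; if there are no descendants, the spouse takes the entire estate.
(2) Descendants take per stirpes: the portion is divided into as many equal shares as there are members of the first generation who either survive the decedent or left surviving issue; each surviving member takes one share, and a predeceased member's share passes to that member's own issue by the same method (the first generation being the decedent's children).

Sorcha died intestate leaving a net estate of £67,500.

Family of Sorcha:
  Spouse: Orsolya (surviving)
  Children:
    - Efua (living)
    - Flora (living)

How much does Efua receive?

Efua receives £27,000.

Orsolya takes one-fifth of £67,500 = £13,500. The remaining £54,000 passes to the descendants.
The descendants' portion (£54,000) is divided into 2 shares of £27,000: Efua and Flora each take £27,000.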